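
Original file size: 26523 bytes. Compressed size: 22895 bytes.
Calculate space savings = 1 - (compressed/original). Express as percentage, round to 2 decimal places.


ratio = compressed/original = 22895/26523 = 0.863213
savings = 1 - ratio = 1 - 0.863213 = 0.136787
as a percentage: 0.136787 * 100 = 13.68%

Space savings = 1 - 22895/26523 = 13.68%


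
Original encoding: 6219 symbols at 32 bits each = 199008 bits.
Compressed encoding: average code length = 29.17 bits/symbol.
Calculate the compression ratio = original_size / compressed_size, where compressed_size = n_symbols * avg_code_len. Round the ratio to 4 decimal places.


original_size = n_symbols * orig_bits = 6219 * 32 = 199008 bits
compressed_size = n_symbols * avg_code_len = 6219 * 29.17 = 181408.23 bits
ratio = original_size / compressed_size = 199008 / 181408.23 = 1.097

Compression ratio = 1.097


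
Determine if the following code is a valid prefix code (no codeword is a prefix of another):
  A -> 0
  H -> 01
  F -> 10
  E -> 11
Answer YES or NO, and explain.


Checking each pair (does one codeword prefix another?):
  A='0' vs H='01': prefix -- VIOLATION

NO -- this is NOT a valid prefix code. A (0) is a prefix of H (01).


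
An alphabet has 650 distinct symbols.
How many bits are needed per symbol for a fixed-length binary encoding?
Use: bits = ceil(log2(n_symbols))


log2(650) = 9.3443
Bracket: 2^9 = 512 < 650 <= 2^10 = 1024
So ceil(log2(650)) = 10

bits = ceil(log2(650)) = ceil(9.3443) = 10 bits


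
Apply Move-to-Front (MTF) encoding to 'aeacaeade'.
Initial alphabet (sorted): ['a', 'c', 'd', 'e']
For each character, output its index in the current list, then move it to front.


MTF encoding:
'a': index 0 in ['a', 'c', 'd', 'e'] -> ['a', 'c', 'd', 'e']
'e': index 3 in ['a', 'c', 'd', 'e'] -> ['e', 'a', 'c', 'd']
'a': index 1 in ['e', 'a', 'c', 'd'] -> ['a', 'e', 'c', 'd']
'c': index 2 in ['a', 'e', 'c', 'd'] -> ['c', 'a', 'e', 'd']
'a': index 1 in ['c', 'a', 'e', 'd'] -> ['a', 'c', 'e', 'd']
'e': index 2 in ['a', 'c', 'e', 'd'] -> ['e', 'a', 'c', 'd']
'a': index 1 in ['e', 'a', 'c', 'd'] -> ['a', 'e', 'c', 'd']
'd': index 3 in ['a', 'e', 'c', 'd'] -> ['d', 'a', 'e', 'c']
'e': index 2 in ['d', 'a', 'e', 'c'] -> ['e', 'd', 'a', 'c']


Output: [0, 3, 1, 2, 1, 2, 1, 3, 2]


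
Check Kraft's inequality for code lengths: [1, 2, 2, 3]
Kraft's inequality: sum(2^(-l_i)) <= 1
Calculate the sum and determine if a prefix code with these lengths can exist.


Sum = 2^(-1) + 2^(-2) + 2^(-2) + 2^(-3)
    = 0.5 + 0.25 + 0.25 + 0.125
    = 9/8 = 1.125
Since 1.125 > 1, Kraft's inequality is NOT satisfied.
A prefix code with these lengths CANNOT exist.

Kraft sum = 1.125. Not satisfied.


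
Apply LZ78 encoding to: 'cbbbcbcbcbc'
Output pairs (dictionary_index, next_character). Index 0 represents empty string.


LZ78 encoding steps:
Dictionary: {0: ''}
Step 1: w='' (idx 0), next='c' -> output (0, 'c'), add 'c' as idx 1
Step 2: w='' (idx 0), next='b' -> output (0, 'b'), add 'b' as idx 2
Step 3: w='b' (idx 2), next='b' -> output (2, 'b'), add 'bb' as idx 3
Step 4: w='c' (idx 1), next='b' -> output (1, 'b'), add 'cb' as idx 4
Step 5: w='cb' (idx 4), next='c' -> output (4, 'c'), add 'cbc' as idx 5
Step 6: w='b' (idx 2), next='c' -> output (2, 'c'), add 'bc' as idx 6


Encoded: [(0, 'c'), (0, 'b'), (2, 'b'), (1, 'b'), (4, 'c'), (2, 'c')]


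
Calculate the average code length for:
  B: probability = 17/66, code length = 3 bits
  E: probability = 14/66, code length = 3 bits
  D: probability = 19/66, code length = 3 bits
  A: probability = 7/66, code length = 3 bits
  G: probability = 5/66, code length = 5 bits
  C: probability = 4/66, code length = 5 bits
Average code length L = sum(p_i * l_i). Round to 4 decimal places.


Weighted contributions p_i * l_i:
  B: (17/66) * 3 = 51/66
  E: (14/66) * 3 = 42/66
  D: (19/66) * 3 = 57/66
  A: (7/66) * 3 = 21/66
  G: (5/66) * 5 = 25/66
  C: (4/66) * 5 = 20/66
Sum = (51 + 42 + 57 + 21 + 25 + 20)/66 = 216/66

L = 216/66 = 3.2727 bits/symbol


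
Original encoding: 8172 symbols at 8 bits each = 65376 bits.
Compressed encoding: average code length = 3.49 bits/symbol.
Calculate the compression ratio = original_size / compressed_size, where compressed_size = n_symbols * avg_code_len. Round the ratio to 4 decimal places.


original_size = n_symbols * orig_bits = 8172 * 8 = 65376 bits
compressed_size = n_symbols * avg_code_len = 8172 * 3.49 = 28520.28 bits
ratio = original_size / compressed_size = 65376 / 28520.28 = 2.2923

Compression ratio = 2.2923


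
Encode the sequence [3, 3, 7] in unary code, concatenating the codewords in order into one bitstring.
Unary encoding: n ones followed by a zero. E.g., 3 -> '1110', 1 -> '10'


Encode each number as n ones followed by a terminating 0:
  3 -> 1110 (4 bits)
  3 -> 1110 (4 bits)
  7 -> 11111110 (8 bits)
Total length = 4 + 4 + 8 = 16 bits.

Unary([3, 3, 7]) = 1110111011111110 (16 bits)


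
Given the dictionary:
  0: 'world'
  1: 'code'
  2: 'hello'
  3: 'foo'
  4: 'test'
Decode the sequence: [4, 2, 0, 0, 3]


Look up each index in the dictionary:
  4 -> 'test'
  2 -> 'hello'
  0 -> 'world'
  0 -> 'world'
  3 -> 'foo'

Decoded: "test hello world world foo"


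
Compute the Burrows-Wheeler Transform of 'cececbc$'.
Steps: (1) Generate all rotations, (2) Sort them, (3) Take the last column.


Rotations (sorted):
  0: $cececbc -> last char: c
  1: bc$cecec -> last char: c
  2: c$cececb -> last char: b
  3: cbc$cece -> last char: e
  4: cecbc$ce -> last char: e
  5: cececbc$ -> last char: $
  6: ecbc$cec -> last char: c
  7: ececbc$c -> last char: c


BWT = ccbee$cc


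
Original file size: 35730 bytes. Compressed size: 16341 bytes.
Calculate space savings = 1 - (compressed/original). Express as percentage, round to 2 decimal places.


ratio = compressed/original = 16341/35730 = 0.457347
savings = 1 - ratio = 1 - 0.457347 = 0.542653
as a percentage: 0.542653 * 100 = 54.27%

Space savings = 1 - 16341/35730 = 54.27%


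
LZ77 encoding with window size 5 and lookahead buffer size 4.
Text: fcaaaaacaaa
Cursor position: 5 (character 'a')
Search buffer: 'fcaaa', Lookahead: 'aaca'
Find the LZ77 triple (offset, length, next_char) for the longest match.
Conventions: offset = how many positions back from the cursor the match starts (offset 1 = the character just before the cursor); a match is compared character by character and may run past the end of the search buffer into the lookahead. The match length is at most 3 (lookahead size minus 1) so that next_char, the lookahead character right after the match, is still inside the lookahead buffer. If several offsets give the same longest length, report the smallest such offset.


Try each offset into the search buffer:
  offset=1 (pos 4, char 'a'): match length 2
  offset=2 (pos 3, char 'a'): match length 2
  offset=3 (pos 2, char 'a'): match length 2
  offset=4 (pos 1, char 'c'): match length 0
  offset=5 (pos 0, char 'f'): match length 0
Longest match has length 2, found at offsets 1, 2, 3; take the smallest, offset 1.
next_char = character at position 5 + 2 = 7 -> 'c'

Best match: offset=1, length=2 (matching 'aa' starting at position 4)
LZ77 triple: (1, 2, 'c')


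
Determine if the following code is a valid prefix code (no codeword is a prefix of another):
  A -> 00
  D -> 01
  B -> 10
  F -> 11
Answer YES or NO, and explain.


Checking each pair (does one codeword prefix another?):
  A='00' vs D='01': no prefix
  A='00' vs B='10': no prefix
  A='00' vs F='11': no prefix
  D='01' vs A='00': no prefix
  D='01' vs B='10': no prefix
  D='01' vs F='11': no prefix
  B='10' vs A='00': no prefix
  B='10' vs D='01': no prefix
  B='10' vs F='11': no prefix
  F='11' vs A='00': no prefix
  F='11' vs D='01': no prefix
  F='11' vs B='10': no prefix
No violation found over all pairs.

YES -- this is a valid prefix code. No codeword is a prefix of any other codeword.


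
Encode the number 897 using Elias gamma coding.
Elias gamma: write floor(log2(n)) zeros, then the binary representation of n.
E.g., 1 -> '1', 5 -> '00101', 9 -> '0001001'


num_bits = floor(log2(897)) + 1 = 10
leading_zeros = num_bits - 1 = 9
binary(897) = 1110000001

Elias gamma(897) = '000000000' + '1110000001' = 0000000001110000001 (19 bits)


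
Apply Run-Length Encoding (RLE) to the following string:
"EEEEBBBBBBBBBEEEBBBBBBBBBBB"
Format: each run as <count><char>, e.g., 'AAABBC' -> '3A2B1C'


Scanning runs left to right:
  i=0: run of 'E' x 4 -> '4E'
  i=4: run of 'B' x 9 -> '9B'
  i=13: run of 'E' x 3 -> '3E'
  i=16: run of 'B' x 11 -> '11B'

RLE = 4E9B3E11B


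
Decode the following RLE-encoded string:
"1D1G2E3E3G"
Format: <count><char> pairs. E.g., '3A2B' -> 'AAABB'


Expanding each <count><char> pair:
  1D -> 'D'
  1G -> 'G'
  2E -> 'EE'
  3E -> 'EEE'
  3G -> 'GGG'

Decoded = DGEEEEEGGG


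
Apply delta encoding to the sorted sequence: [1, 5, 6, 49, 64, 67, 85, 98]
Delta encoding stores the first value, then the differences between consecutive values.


First value: 1
Deltas:
  5 - 1 = 4
  6 - 5 = 1
  49 - 6 = 43
  64 - 49 = 15
  67 - 64 = 3
  85 - 67 = 18
  98 - 85 = 13


Delta encoded: [1, 4, 1, 43, 15, 3, 18, 13]


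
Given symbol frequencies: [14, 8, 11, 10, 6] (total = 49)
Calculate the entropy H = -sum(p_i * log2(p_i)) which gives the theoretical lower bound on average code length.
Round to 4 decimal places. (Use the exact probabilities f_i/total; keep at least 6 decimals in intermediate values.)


Per-symbol terms -p_i * log2(p_i) with p_i = f_i/49:
  p = 14/49 = 0.285714: log2(p) = -1.807355, -p*log2(p) = 0.516387
  p = 8/49 = 0.163265: log2(p) = -2.614710, -p*log2(p) = 0.426891
  p = 11/49 = 0.224490: log2(p) = -2.155278, -p*log2(p) = 0.483838
  p = 10/49 = 0.204082: log2(p) = -2.292782, -p*log2(p) = 0.467915
  p = 6/49 = 0.122449: log2(p) = -3.029747, -p*log2(p) = 0.370989
H = 0.516387 + 0.426891 + 0.483838 + 0.467915 + 0.370989 = 2.266020

H = 2.266 bits/symbol


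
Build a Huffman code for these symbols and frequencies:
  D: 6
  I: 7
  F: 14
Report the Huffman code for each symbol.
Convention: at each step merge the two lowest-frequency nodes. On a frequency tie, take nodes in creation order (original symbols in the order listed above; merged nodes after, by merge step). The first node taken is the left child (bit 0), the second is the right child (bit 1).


Huffman tree construction:
Step 1: Merge D(6) + I(7) = 13
Step 2: Merge (D+I)(13) + F(14) = 27
Read each symbol's code off the tree from the root (left child = 0, right child = 1).

Codes:
  D: 00 (length 2)
  I: 01 (length 2)
  F: 1 (length 1)
Average code length: 40/27 = 1.4815 bits/symbol


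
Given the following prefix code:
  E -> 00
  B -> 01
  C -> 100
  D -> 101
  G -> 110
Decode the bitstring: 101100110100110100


Decoding step by step:
Bits 101 -> D
Bits 100 -> C
Bits 110 -> G
Bits 100 -> C
Bits 110 -> G
Bits 100 -> C


Decoded message: DCGCGC


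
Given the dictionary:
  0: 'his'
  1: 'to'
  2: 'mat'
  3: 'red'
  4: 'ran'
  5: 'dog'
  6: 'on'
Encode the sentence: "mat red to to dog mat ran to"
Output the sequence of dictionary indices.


Look up each word in the dictionary:
  'mat' -> 2
  'red' -> 3
  'to' -> 1
  'to' -> 1
  'dog' -> 5
  'mat' -> 2
  'ran' -> 4
  'to' -> 1

Encoded: [2, 3, 1, 1, 5, 2, 4, 1]


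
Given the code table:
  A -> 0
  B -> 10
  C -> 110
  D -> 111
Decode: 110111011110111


Decoding:
110 -> C
111 -> D
0 -> A
111 -> D
10 -> B
111 -> D


Result: CDADBD


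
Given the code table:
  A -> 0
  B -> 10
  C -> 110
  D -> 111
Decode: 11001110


Decoding:
110 -> C
0 -> A
111 -> D
0 -> A


Result: CADA


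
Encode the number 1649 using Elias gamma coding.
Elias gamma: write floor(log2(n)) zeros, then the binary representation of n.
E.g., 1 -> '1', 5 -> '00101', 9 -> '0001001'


num_bits = floor(log2(1649)) + 1 = 11
leading_zeros = num_bits - 1 = 10
binary(1649) = 11001110001

Elias gamma(1649) = '0000000000' + '11001110001' = 000000000011001110001 (21 bits)


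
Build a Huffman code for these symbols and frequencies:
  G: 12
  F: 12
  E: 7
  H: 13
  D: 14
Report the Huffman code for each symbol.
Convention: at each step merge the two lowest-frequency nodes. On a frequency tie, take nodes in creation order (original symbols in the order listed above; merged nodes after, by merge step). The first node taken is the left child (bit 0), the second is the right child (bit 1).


Huffman tree construction:
Step 1: Merge E(7) + G(12) = 19
Step 2: Merge F(12) + H(13) = 25
Step 3: Merge D(14) + (E+G)(19) = 33
Step 4: Merge (F+H)(25) + (D+(E+G))(33) = 58
Read each symbol's code off the tree from the root (left child = 0, right child = 1).

Codes:
  G: 111 (length 3)
  F: 00 (length 2)
  E: 110 (length 3)
  H: 01 (length 2)
  D: 10 (length 2)
Average code length: 135/58 = 2.3276 bits/symbol


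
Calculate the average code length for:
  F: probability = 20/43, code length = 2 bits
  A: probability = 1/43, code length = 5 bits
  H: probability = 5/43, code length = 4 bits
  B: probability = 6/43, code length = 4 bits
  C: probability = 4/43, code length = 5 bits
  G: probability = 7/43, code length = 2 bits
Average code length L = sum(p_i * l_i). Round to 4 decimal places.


Weighted contributions p_i * l_i:
  F: (20/43) * 2 = 40/43
  A: (1/43) * 5 = 5/43
  H: (5/43) * 4 = 20/43
  B: (6/43) * 4 = 24/43
  C: (4/43) * 5 = 20/43
  G: (7/43) * 2 = 14/43
Sum = (40 + 5 + 20 + 24 + 20 + 14)/43 = 123/43

L = 123/43 = 2.8605 bits/symbol


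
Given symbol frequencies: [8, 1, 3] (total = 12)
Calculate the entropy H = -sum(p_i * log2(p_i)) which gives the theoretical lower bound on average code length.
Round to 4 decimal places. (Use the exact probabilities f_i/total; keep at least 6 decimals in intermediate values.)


Per-symbol terms -p_i * log2(p_i) with p_i = f_i/12:
  p = 8/12 = 0.666667: log2(p) = -0.584963, -p*log2(p) = 0.389975
  p = 1/12 = 0.083333: log2(p) = -3.584963, -p*log2(p) = 0.298747
  p = 3/12 = 0.250000: log2(p) = -2.000000, -p*log2(p) = 0.500000
H = 0.389975 + 0.298747 + 0.500000 = 1.188722

H = 1.1887 bits/symbol


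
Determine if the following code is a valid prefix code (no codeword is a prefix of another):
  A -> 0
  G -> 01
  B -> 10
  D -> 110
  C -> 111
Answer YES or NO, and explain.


Checking each pair (does one codeword prefix another?):
  A='0' vs G='01': prefix -- VIOLATION

NO -- this is NOT a valid prefix code. A (0) is a prefix of G (01).


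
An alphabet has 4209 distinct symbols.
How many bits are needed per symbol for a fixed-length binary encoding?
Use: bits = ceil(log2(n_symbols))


log2(4209) = 12.0393
Bracket: 2^12 = 4096 < 4209 <= 2^13 = 8192
So ceil(log2(4209)) = 13

bits = ceil(log2(4209)) = ceil(12.0393) = 13 bits


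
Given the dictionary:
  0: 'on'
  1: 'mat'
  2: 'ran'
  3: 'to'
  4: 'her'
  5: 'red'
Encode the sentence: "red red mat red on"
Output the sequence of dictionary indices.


Look up each word in the dictionary:
  'red' -> 5
  'red' -> 5
  'mat' -> 1
  'red' -> 5
  'on' -> 0

Encoded: [5, 5, 1, 5, 0]


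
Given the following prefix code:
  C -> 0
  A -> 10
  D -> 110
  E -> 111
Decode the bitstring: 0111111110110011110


Decoding step by step:
Bits 0 -> C
Bits 111 -> E
Bits 111 -> E
Bits 110 -> D
Bits 110 -> D
Bits 0 -> C
Bits 111 -> E
Bits 10 -> A


Decoded message: CEEDDCEA


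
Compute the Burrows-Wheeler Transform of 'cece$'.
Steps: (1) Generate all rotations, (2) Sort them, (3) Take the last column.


Rotations (sorted):
  0: $cece -> last char: e
  1: ce$ce -> last char: e
  2: cece$ -> last char: $
  3: e$cec -> last char: c
  4: ece$c -> last char: c


BWT = ee$cc


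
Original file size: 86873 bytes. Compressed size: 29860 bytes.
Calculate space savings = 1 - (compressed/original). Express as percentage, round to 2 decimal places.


ratio = compressed/original = 29860/86873 = 0.34372
savings = 1 - ratio = 1 - 0.34372 = 0.65628
as a percentage: 0.65628 * 100 = 65.63%

Space savings = 1 - 29860/86873 = 65.63%


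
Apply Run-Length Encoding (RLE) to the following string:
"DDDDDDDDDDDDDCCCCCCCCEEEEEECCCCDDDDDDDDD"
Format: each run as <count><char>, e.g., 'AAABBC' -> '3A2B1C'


Scanning runs left to right:
  i=0: run of 'D' x 13 -> '13D'
  i=13: run of 'C' x 8 -> '8C'
  i=21: run of 'E' x 6 -> '6E'
  i=27: run of 'C' x 4 -> '4C'
  i=31: run of 'D' x 9 -> '9D'

RLE = 13D8C6E4C9D


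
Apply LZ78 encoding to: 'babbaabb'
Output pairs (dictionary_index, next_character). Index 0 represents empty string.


LZ78 encoding steps:
Dictionary: {0: ''}
Step 1: w='' (idx 0), next='b' -> output (0, 'b'), add 'b' as idx 1
Step 2: w='' (idx 0), next='a' -> output (0, 'a'), add 'a' as idx 2
Step 3: w='b' (idx 1), next='b' -> output (1, 'b'), add 'bb' as idx 3
Step 4: w='a' (idx 2), next='a' -> output (2, 'a'), add 'aa' as idx 4
Step 5: w='bb' (idx 3), end of input -> output (3, '')


Encoded: [(0, 'b'), (0, 'a'), (1, 'b'), (2, 'a'), (3, '')]


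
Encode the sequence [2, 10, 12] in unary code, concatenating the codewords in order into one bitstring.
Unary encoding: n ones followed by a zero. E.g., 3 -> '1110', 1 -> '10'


Encode each number as n ones followed by a terminating 0:
  2 -> 110 (3 bits)
  10 -> 11111111110 (11 bits)
  12 -> 1111111111110 (13 bits)
Total length = 3 + 11 + 13 = 27 bits.

Unary([2, 10, 12]) = 110111111111101111111111110 (27 bits)


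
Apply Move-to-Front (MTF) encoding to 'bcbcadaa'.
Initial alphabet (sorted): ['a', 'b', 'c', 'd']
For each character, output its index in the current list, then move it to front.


MTF encoding:
'b': index 1 in ['a', 'b', 'c', 'd'] -> ['b', 'a', 'c', 'd']
'c': index 2 in ['b', 'a', 'c', 'd'] -> ['c', 'b', 'a', 'd']
'b': index 1 in ['c', 'b', 'a', 'd'] -> ['b', 'c', 'a', 'd']
'c': index 1 in ['b', 'c', 'a', 'd'] -> ['c', 'b', 'a', 'd']
'a': index 2 in ['c', 'b', 'a', 'd'] -> ['a', 'c', 'b', 'd']
'd': index 3 in ['a', 'c', 'b', 'd'] -> ['d', 'a', 'c', 'b']
'a': index 1 in ['d', 'a', 'c', 'b'] -> ['a', 'd', 'c', 'b']
'a': index 0 in ['a', 'd', 'c', 'b'] -> ['a', 'd', 'c', 'b']


Output: [1, 2, 1, 1, 2, 3, 1, 0]


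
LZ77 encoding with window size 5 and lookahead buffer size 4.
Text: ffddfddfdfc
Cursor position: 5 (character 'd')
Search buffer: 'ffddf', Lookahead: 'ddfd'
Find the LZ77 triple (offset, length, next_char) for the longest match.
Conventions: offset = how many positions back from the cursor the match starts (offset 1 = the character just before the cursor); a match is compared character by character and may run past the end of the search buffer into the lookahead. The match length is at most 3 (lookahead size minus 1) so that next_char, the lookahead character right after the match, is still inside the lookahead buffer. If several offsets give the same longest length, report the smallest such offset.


Try each offset into the search buffer:
  offset=1 (pos 4, char 'f'): match length 0
  offset=2 (pos 3, char 'd'): match length 1
  offset=3 (pos 2, char 'd'): match length 3
  offset=4 (pos 1, char 'f'): match length 0
  offset=5 (pos 0, char 'f'): match length 0
Longest match has length 3 at offset 3.
next_char = character at position 5 + 3 = 8 -> 'd'

Best match: offset=3, length=3 (matching 'ddf' starting at position 2)
LZ77 triple: (3, 3, 'd')


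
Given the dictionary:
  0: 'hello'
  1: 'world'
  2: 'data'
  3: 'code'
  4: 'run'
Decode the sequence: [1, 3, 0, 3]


Look up each index in the dictionary:
  1 -> 'world'
  3 -> 'code'
  0 -> 'hello'
  3 -> 'code'

Decoded: "world code hello code"


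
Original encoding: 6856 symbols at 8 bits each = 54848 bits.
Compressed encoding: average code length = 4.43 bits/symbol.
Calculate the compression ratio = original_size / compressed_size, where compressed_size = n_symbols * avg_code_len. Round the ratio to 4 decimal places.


original_size = n_symbols * orig_bits = 6856 * 8 = 54848 bits
compressed_size = n_symbols * avg_code_len = 6856 * 4.43 = 30372.08 bits
ratio = original_size / compressed_size = 54848 / 30372.08 = 1.8059

Compression ratio = 1.8059


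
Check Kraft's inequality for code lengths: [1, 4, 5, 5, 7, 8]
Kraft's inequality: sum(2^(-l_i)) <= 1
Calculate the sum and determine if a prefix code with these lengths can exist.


Sum = 2^(-1) + 2^(-4) + 2^(-5) + 2^(-5) + 2^(-7) + 2^(-8)
    = 0.5 + 0.0625 + 0.03125 + 0.03125 + 0.0078125 + 0.00390625
    = 163/256 = 0.63671875
Since 0.63671875 <= 1, Kraft's inequality IS satisfied.
A prefix code with these lengths CAN exist.

Kraft sum = 0.63671875. Satisfied.


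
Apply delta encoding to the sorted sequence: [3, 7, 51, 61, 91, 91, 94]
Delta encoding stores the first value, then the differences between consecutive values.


First value: 3
Deltas:
  7 - 3 = 4
  51 - 7 = 44
  61 - 51 = 10
  91 - 61 = 30
  91 - 91 = 0
  94 - 91 = 3


Delta encoded: [3, 4, 44, 10, 30, 0, 3]


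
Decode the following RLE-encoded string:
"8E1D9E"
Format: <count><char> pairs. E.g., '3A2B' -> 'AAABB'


Expanding each <count><char> pair:
  8E -> 'EEEEEEEE'
  1D -> 'D'
  9E -> 'EEEEEEEEE'

Decoded = EEEEEEEEDEEEEEEEEE


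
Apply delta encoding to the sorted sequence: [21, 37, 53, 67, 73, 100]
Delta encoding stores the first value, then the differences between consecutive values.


First value: 21
Deltas:
  37 - 21 = 16
  53 - 37 = 16
  67 - 53 = 14
  73 - 67 = 6
  100 - 73 = 27


Delta encoded: [21, 16, 16, 14, 6, 27]


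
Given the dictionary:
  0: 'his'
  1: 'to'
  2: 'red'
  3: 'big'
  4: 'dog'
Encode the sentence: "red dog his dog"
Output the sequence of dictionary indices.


Look up each word in the dictionary:
  'red' -> 2
  'dog' -> 4
  'his' -> 0
  'dog' -> 4

Encoded: [2, 4, 0, 4]


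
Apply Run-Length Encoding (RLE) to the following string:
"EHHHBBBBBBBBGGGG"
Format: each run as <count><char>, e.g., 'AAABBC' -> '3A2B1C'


Scanning runs left to right:
  i=0: run of 'E' x 1 -> '1E'
  i=1: run of 'H' x 3 -> '3H'
  i=4: run of 'B' x 8 -> '8B'
  i=12: run of 'G' x 4 -> '4G'

RLE = 1E3H8B4G


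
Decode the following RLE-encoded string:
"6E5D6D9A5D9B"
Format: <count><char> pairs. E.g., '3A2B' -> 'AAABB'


Expanding each <count><char> pair:
  6E -> 'EEEEEE'
  5D -> 'DDDDD'
  6D -> 'DDDDDD'
  9A -> 'AAAAAAAAA'
  5D -> 'DDDDD'
  9B -> 'BBBBBBBBB'

Decoded = EEEEEEDDDDDDDDDDDAAAAAAAAADDDDDBBBBBBBBB


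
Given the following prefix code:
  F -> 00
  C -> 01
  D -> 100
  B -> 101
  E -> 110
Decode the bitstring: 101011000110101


Decoding step by step:
Bits 101 -> B
Bits 01 -> C
Bits 100 -> D
Bits 01 -> C
Bits 101 -> B
Bits 01 -> C


Decoded message: BCDCBC


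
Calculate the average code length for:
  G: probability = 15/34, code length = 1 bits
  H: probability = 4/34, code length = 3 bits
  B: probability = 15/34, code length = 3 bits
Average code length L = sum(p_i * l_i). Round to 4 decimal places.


Weighted contributions p_i * l_i:
  G: (15/34) * 1 = 15/34
  H: (4/34) * 3 = 12/34
  B: (15/34) * 3 = 45/34
Sum = (15 + 12 + 45)/34 = 72/34

L = 72/34 = 2.1176 bits/symbol


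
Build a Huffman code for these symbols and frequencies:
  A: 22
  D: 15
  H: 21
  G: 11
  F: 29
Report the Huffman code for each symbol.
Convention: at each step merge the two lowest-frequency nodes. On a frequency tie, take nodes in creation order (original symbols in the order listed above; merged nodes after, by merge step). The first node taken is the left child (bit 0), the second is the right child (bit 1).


Huffman tree construction:
Step 1: Merge G(11) + D(15) = 26
Step 2: Merge H(21) + A(22) = 43
Step 3: Merge (G+D)(26) + F(29) = 55
Step 4: Merge (H+A)(43) + ((G+D)+F)(55) = 98
Read each symbol's code off the tree from the root (left child = 0, right child = 1).

Codes:
  A: 01 (length 2)
  D: 101 (length 3)
  H: 00 (length 2)
  G: 100 (length 3)
  F: 11 (length 2)
Average code length: 222/98 = 2.2653 bits/symbol


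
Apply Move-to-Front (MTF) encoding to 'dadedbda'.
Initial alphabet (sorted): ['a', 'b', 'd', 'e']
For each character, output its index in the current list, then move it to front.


MTF encoding:
'd': index 2 in ['a', 'b', 'd', 'e'] -> ['d', 'a', 'b', 'e']
'a': index 1 in ['d', 'a', 'b', 'e'] -> ['a', 'd', 'b', 'e']
'd': index 1 in ['a', 'd', 'b', 'e'] -> ['d', 'a', 'b', 'e']
'e': index 3 in ['d', 'a', 'b', 'e'] -> ['e', 'd', 'a', 'b']
'd': index 1 in ['e', 'd', 'a', 'b'] -> ['d', 'e', 'a', 'b']
'b': index 3 in ['d', 'e', 'a', 'b'] -> ['b', 'd', 'e', 'a']
'd': index 1 in ['b', 'd', 'e', 'a'] -> ['d', 'b', 'e', 'a']
'a': index 3 in ['d', 'b', 'e', 'a'] -> ['a', 'd', 'b', 'e']


Output: [2, 1, 1, 3, 1, 3, 1, 3]


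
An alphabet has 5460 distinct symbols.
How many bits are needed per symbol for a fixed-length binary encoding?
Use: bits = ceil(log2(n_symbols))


log2(5460) = 12.4147
Bracket: 2^12 = 4096 < 5460 <= 2^13 = 8192
So ceil(log2(5460)) = 13

bits = ceil(log2(5460)) = ceil(12.4147) = 13 bits


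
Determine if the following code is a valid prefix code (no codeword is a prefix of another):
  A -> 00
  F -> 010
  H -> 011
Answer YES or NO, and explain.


Checking each pair (does one codeword prefix another?):
  A='00' vs F='010': no prefix
  A='00' vs H='011': no prefix
  F='010' vs A='00': no prefix
  F='010' vs H='011': no prefix
  H='011' vs A='00': no prefix
  H='011' vs F='010': no prefix
No violation found over all pairs.

YES -- this is a valid prefix code. No codeword is a prefix of any other codeword.


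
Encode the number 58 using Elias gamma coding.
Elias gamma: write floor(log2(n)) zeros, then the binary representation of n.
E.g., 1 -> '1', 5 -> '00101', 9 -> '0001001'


num_bits = floor(log2(58)) + 1 = 6
leading_zeros = num_bits - 1 = 5
binary(58) = 111010

Elias gamma(58) = '00000' + '111010' = 00000111010 (11 bits)


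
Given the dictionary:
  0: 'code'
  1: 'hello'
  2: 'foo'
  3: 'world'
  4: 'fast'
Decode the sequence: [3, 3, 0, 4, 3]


Look up each index in the dictionary:
  3 -> 'world'
  3 -> 'world'
  0 -> 'code'
  4 -> 'fast'
  3 -> 'world'

Decoded: "world world code fast world"


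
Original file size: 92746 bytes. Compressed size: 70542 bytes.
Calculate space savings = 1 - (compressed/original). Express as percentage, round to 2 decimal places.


ratio = compressed/original = 70542/92746 = 0.760593
savings = 1 - ratio = 1 - 0.760593 = 0.239407
as a percentage: 0.239407 * 100 = 23.94%

Space savings = 1 - 70542/92746 = 23.94%


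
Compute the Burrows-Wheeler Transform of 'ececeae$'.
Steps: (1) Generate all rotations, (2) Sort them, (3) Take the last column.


Rotations (sorted):
  0: $ececeae -> last char: e
  1: ae$ecece -> last char: e
  2: ceae$ece -> last char: e
  3: ceceae$e -> last char: e
  4: e$ececea -> last char: a
  5: eae$ecec -> last char: c
  6: eceae$ec -> last char: c
  7: ececeae$ -> last char: $


BWT = eeeeacc$


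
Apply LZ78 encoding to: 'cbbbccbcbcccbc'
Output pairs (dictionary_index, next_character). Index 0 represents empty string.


LZ78 encoding steps:
Dictionary: {0: ''}
Step 1: w='' (idx 0), next='c' -> output (0, 'c'), add 'c' as idx 1
Step 2: w='' (idx 0), next='b' -> output (0, 'b'), add 'b' as idx 2
Step 3: w='b' (idx 2), next='b' -> output (2, 'b'), add 'bb' as idx 3
Step 4: w='c' (idx 1), next='c' -> output (1, 'c'), add 'cc' as idx 4
Step 5: w='b' (idx 2), next='c' -> output (2, 'c'), add 'bc' as idx 5
Step 6: w='bc' (idx 5), next='c' -> output (5, 'c'), add 'bcc' as idx 6
Step 7: w='c' (idx 1), next='b' -> output (1, 'b'), add 'cb' as idx 7
Step 8: w='c' (idx 1), end of input -> output (1, '')


Encoded: [(0, 'c'), (0, 'b'), (2, 'b'), (1, 'c'), (2, 'c'), (5, 'c'), (1, 'b'), (1, '')]


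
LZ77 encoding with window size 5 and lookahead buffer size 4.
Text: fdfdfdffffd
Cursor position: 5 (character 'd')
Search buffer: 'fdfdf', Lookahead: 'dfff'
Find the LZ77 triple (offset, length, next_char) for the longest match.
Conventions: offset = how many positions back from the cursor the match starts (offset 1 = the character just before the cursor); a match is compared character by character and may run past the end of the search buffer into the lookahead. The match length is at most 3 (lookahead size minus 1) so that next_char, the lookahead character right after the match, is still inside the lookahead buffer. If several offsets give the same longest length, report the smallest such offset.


Try each offset into the search buffer:
  offset=1 (pos 4, char 'f'): match length 0
  offset=2 (pos 3, char 'd'): match length 2
  offset=3 (pos 2, char 'f'): match length 0
  offset=4 (pos 1, char 'd'): match length 2
  offset=5 (pos 0, char 'f'): match length 0
Longest match has length 2, found at offsets 2, 4; take the smallest, offset 2.
next_char = character at position 5 + 2 = 7 -> 'f'

Best match: offset=2, length=2 (matching 'df' starting at position 3)
LZ77 triple: (2, 2, 'f')


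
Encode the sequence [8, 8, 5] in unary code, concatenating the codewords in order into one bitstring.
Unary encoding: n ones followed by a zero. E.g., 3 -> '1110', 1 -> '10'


Encode each number as n ones followed by a terminating 0:
  8 -> 111111110 (9 bits)
  8 -> 111111110 (9 bits)
  5 -> 111110 (6 bits)
Total length = 9 + 9 + 6 = 24 bits.

Unary([8, 8, 5]) = 111111110111111110111110 (24 bits)


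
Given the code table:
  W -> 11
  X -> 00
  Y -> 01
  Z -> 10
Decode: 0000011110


Decoding:
00 -> X
00 -> X
01 -> Y
11 -> W
10 -> Z


Result: XXYWZ


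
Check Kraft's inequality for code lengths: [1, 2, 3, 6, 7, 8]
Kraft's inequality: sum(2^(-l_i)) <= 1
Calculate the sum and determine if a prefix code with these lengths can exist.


Sum = 2^(-1) + 2^(-2) + 2^(-3) + 2^(-6) + 2^(-7) + 2^(-8)
    = 0.5 + 0.25 + 0.125 + 0.015625 + 0.0078125 + 0.00390625
    = 231/256 = 0.90234375
Since 0.90234375 <= 1, Kraft's inequality IS satisfied.
A prefix code with these lengths CAN exist.

Kraft sum = 0.90234375. Satisfied.


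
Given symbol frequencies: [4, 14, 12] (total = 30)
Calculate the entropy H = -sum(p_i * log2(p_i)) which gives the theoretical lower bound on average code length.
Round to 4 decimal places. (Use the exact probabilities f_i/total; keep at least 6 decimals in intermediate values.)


Per-symbol terms -p_i * log2(p_i) with p_i = f_i/30:
  p = 4/30 = 0.133333: log2(p) = -2.906891, -p*log2(p) = 0.387585
  p = 14/30 = 0.466667: log2(p) = -1.099536, -p*log2(p) = 0.513117
  p = 12/30 = 0.400000: log2(p) = -1.321928, -p*log2(p) = 0.528771
H = 0.387585 + 0.513117 + 0.528771 = 1.429473

H = 1.4295 bits/symbol


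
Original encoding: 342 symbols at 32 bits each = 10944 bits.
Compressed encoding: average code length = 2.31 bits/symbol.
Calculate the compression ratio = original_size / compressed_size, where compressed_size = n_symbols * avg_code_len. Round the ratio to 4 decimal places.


original_size = n_symbols * orig_bits = 342 * 32 = 10944 bits
compressed_size = n_symbols * avg_code_len = 342 * 2.31 = 790.02 bits
ratio = original_size / compressed_size = 10944 / 790.02 = 13.8528

Compression ratio = 13.8528


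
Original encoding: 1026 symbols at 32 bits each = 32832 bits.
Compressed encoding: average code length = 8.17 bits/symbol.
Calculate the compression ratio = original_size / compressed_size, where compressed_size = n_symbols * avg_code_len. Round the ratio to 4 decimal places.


original_size = n_symbols * orig_bits = 1026 * 32 = 32832 bits
compressed_size = n_symbols * avg_code_len = 1026 * 8.17 = 8382.42 bits
ratio = original_size / compressed_size = 32832 / 8382.42 = 3.9168

Compression ratio = 3.9168


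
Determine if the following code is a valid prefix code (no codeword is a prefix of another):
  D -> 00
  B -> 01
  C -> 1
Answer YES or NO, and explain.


Checking each pair (does one codeword prefix another?):
  D='00' vs B='01': no prefix
  D='00' vs C='1': no prefix
  B='01' vs D='00': no prefix
  B='01' vs C='1': no prefix
  C='1' vs D='00': no prefix
  C='1' vs B='01': no prefix
No violation found over all pairs.

YES -- this is a valid prefix code. No codeword is a prefix of any other codeword.


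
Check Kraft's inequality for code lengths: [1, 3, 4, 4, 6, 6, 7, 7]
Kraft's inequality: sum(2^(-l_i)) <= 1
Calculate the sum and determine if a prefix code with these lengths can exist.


Sum = 2^(-1) + 2^(-3) + 2^(-4) + 2^(-4) + 2^(-6) + 2^(-6) + 2^(-7) + 2^(-7)
    = 0.5 + 0.125 + 0.0625 + 0.0625 + 0.015625 + 0.015625 + 0.0078125 + 0.0078125
    = 102/128 = 0.796875
Since 0.796875 <= 1, Kraft's inequality IS satisfied.
A prefix code with these lengths CAN exist.

Kraft sum = 0.796875. Satisfied.


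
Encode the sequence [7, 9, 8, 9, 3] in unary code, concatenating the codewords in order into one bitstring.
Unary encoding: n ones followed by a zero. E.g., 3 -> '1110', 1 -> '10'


Encode each number as n ones followed by a terminating 0:
  7 -> 11111110 (8 bits)
  9 -> 1111111110 (10 bits)
  8 -> 111111110 (9 bits)
  9 -> 1111111110 (10 bits)
  3 -> 1110 (4 bits)
Total length = 8 + 10 + 9 + 10 + 4 = 41 bits.

Unary([7, 9, 8, 9, 3]) = 11111110111111111011111111011111111101110 (41 bits)


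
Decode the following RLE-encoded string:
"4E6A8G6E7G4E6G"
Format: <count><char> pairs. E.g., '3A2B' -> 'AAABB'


Expanding each <count><char> pair:
  4E -> 'EEEE'
  6A -> 'AAAAAA'
  8G -> 'GGGGGGGG'
  6E -> 'EEEEEE'
  7G -> 'GGGGGGG'
  4E -> 'EEEE'
  6G -> 'GGGGGG'

Decoded = EEEEAAAAAAGGGGGGGGEEEEEEGGGGGGGEEEEGGGGGG


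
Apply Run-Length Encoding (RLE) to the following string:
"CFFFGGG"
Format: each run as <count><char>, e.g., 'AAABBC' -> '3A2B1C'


Scanning runs left to right:
  i=0: run of 'C' x 1 -> '1C'
  i=1: run of 'F' x 3 -> '3F'
  i=4: run of 'G' x 3 -> '3G'

RLE = 1C3F3G


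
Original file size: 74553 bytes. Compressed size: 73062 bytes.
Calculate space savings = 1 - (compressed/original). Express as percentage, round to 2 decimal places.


ratio = compressed/original = 73062/74553 = 0.980001
savings = 1 - ratio = 1 - 0.980001 = 0.019999
as a percentage: 0.019999 * 100 = 2.0%

Space savings = 1 - 73062/74553 = 2.0%


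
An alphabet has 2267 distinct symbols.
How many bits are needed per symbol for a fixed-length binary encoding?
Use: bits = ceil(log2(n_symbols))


log2(2267) = 11.1466
Bracket: 2^11 = 2048 < 2267 <= 2^12 = 4096
So ceil(log2(2267)) = 12

bits = ceil(log2(2267)) = ceil(11.1466) = 12 bits


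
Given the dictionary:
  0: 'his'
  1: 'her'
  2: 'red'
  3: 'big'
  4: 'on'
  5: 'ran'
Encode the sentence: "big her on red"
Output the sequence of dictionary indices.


Look up each word in the dictionary:
  'big' -> 3
  'her' -> 1
  'on' -> 4
  'red' -> 2

Encoded: [3, 1, 4, 2]


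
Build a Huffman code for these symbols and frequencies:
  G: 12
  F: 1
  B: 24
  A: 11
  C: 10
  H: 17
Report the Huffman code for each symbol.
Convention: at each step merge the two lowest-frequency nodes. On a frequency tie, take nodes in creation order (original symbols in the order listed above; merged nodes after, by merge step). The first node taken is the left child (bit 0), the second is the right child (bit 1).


Huffman tree construction:
Step 1: Merge F(1) + C(10) = 11
Step 2: Merge A(11) + (F+C)(11) = 22
Step 3: Merge G(12) + H(17) = 29
Step 4: Merge (A+(F+C))(22) + B(24) = 46
Step 5: Merge (G+H)(29) + ((A+(F+C))+B)(46) = 75
Read each symbol's code off the tree from the root (left child = 0, right child = 1).

Codes:
  G: 00 (length 2)
  F: 1010 (length 4)
  B: 11 (length 2)
  A: 100 (length 3)
  C: 1011 (length 4)
  H: 01 (length 2)
Average code length: 183/75 = 2.4400 bits/symbol


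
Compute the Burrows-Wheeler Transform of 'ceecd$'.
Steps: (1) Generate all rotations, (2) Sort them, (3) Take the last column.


Rotations (sorted):
  0: $ceecd -> last char: d
  1: cd$cee -> last char: e
  2: ceecd$ -> last char: $
  3: d$ceec -> last char: c
  4: ecd$ce -> last char: e
  5: eecd$c -> last char: c


BWT = de$cec


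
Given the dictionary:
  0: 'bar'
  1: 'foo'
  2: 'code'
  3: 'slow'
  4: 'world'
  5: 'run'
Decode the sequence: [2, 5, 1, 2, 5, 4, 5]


Look up each index in the dictionary:
  2 -> 'code'
  5 -> 'run'
  1 -> 'foo'
  2 -> 'code'
  5 -> 'run'
  4 -> 'world'
  5 -> 'run'

Decoded: "code run foo code run world run"


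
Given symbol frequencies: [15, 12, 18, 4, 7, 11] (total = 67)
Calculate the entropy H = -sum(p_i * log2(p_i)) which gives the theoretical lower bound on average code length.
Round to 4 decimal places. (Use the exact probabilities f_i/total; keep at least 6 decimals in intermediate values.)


Per-symbol terms -p_i * log2(p_i) with p_i = f_i/67:
  p = 15/67 = 0.223881: log2(p) = -2.159199, -p*log2(p) = 0.483403
  p = 12/67 = 0.179104: log2(p) = -2.481127, -p*log2(p) = 0.444381
  p = 18/67 = 0.268657: log2(p) = -1.896164, -p*log2(p) = 0.509417
  p = 4/67 = 0.059701: log2(p) = -4.066089, -p*log2(p) = 0.242752
  p = 7/67 = 0.104478: log2(p) = -3.258734, -p*log2(p) = 0.340465
  p = 11/67 = 0.164179: log2(p) = -2.606658, -p*log2(p) = 0.427959
H = 0.483403 + 0.444381 + 0.509417 + 0.242752 + 0.340465 + 0.427959 = 2.448377

H = 2.4484 bits/symbol


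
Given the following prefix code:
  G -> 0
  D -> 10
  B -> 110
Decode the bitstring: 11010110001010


Decoding step by step:
Bits 110 -> B
Bits 10 -> D
Bits 110 -> B
Bits 0 -> G
Bits 0 -> G
Bits 10 -> D
Bits 10 -> D


Decoded message: BDBGGDD


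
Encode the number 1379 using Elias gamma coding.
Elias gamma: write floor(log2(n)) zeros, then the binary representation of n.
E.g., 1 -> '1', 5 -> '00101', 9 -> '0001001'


num_bits = floor(log2(1379)) + 1 = 11
leading_zeros = num_bits - 1 = 10
binary(1379) = 10101100011

Elias gamma(1379) = '0000000000' + '10101100011' = 000000000010101100011 (21 bits)


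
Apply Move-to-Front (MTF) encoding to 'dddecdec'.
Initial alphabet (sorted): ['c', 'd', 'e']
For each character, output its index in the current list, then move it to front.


MTF encoding:
'd': index 1 in ['c', 'd', 'e'] -> ['d', 'c', 'e']
'd': index 0 in ['d', 'c', 'e'] -> ['d', 'c', 'e']
'd': index 0 in ['d', 'c', 'e'] -> ['d', 'c', 'e']
'e': index 2 in ['d', 'c', 'e'] -> ['e', 'd', 'c']
'c': index 2 in ['e', 'd', 'c'] -> ['c', 'e', 'd']
'd': index 2 in ['c', 'e', 'd'] -> ['d', 'c', 'e']
'e': index 2 in ['d', 'c', 'e'] -> ['e', 'd', 'c']
'c': index 2 in ['e', 'd', 'c'] -> ['c', 'e', 'd']


Output: [1, 0, 0, 2, 2, 2, 2, 2]


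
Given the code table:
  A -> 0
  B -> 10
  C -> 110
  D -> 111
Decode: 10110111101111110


Decoding:
10 -> B
110 -> C
111 -> D
10 -> B
111 -> D
111 -> D
0 -> A


Result: BCDBDDA


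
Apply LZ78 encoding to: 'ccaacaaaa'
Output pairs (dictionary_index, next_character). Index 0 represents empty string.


LZ78 encoding steps:
Dictionary: {0: ''}
Step 1: w='' (idx 0), next='c' -> output (0, 'c'), add 'c' as idx 1
Step 2: w='c' (idx 1), next='a' -> output (1, 'a'), add 'ca' as idx 2
Step 3: w='' (idx 0), next='a' -> output (0, 'a'), add 'a' as idx 3
Step 4: w='ca' (idx 2), next='a' -> output (2, 'a'), add 'caa' as idx 4
Step 5: w='a' (idx 3), next='a' -> output (3, 'a'), add 'aa' as idx 5


Encoded: [(0, 'c'), (1, 'a'), (0, 'a'), (2, 'a'), (3, 'a')]


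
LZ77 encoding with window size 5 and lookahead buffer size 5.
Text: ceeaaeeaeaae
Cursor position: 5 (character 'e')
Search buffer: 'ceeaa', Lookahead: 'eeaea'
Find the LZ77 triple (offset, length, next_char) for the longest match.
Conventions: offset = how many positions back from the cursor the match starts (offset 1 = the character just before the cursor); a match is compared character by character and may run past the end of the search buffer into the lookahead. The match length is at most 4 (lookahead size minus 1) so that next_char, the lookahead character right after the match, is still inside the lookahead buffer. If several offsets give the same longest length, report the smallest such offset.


Try each offset into the search buffer:
  offset=1 (pos 4, char 'a'): match length 0
  offset=2 (pos 3, char 'a'): match length 0
  offset=3 (pos 2, char 'e'): match length 1
  offset=4 (pos 1, char 'e'): match length 3
  offset=5 (pos 0, char 'c'): match length 0
Longest match has length 3 at offset 4.
next_char = character at position 5 + 3 = 8 -> 'e'

Best match: offset=4, length=3 (matching 'eea' starting at position 1)
LZ77 triple: (4, 3, 'e')


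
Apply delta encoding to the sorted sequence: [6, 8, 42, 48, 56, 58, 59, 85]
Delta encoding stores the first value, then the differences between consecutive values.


First value: 6
Deltas:
  8 - 6 = 2
  42 - 8 = 34
  48 - 42 = 6
  56 - 48 = 8
  58 - 56 = 2
  59 - 58 = 1
  85 - 59 = 26


Delta encoded: [6, 2, 34, 6, 8, 2, 1, 26]
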